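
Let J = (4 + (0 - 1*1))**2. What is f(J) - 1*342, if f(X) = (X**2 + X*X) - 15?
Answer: -195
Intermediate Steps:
J = 9 (J = (4 + (0 - 1))**2 = (4 - 1)**2 = 3**2 = 9)
f(X) = -15 + 2*X**2 (f(X) = (X**2 + X**2) - 15 = 2*X**2 - 15 = -15 + 2*X**2)
f(J) - 1*342 = (-15 + 2*9**2) - 1*342 = (-15 + 2*81) - 342 = (-15 + 162) - 342 = 147 - 342 = -195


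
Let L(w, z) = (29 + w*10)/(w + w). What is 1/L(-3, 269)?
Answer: 6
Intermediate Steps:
L(w, z) = (29 + 10*w)/(2*w) (L(w, z) = (29 + 10*w)/((2*w)) = (29 + 10*w)*(1/(2*w)) = (29 + 10*w)/(2*w))
1/L(-3, 269) = 1/(5 + (29/2)/(-3)) = 1/(5 + (29/2)*(-1/3)) = 1/(5 - 29/6) = 1/(1/6) = 6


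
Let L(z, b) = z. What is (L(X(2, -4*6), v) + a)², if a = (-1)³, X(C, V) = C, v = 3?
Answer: 1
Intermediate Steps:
a = -1
(L(X(2, -4*6), v) + a)² = (2 - 1)² = 1² = 1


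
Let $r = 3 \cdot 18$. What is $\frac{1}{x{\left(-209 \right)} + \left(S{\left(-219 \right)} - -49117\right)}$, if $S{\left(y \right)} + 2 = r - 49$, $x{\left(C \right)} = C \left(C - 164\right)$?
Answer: $\frac{1}{127077} \approx 7.8692 \cdot 10^{-6}$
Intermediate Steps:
$x{\left(C \right)} = C \left(-164 + C\right)$
$r = 54$
$S{\left(y \right)} = 3$ ($S{\left(y \right)} = -2 + \left(54 - 49\right) = -2 + 5 = 3$)
$\frac{1}{x{\left(-209 \right)} + \left(S{\left(-219 \right)} - -49117\right)} = \frac{1}{- 209 \left(-164 - 209\right) + \left(3 - -49117\right)} = \frac{1}{\left(-209\right) \left(-373\right) + \left(3 + 49117\right)} = \frac{1}{77957 + 49120} = \frac{1}{127077}$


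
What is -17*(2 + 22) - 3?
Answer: -411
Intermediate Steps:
-17*(2 + 22) - 3 = -17*24 - 3 = -408 - 3 = -411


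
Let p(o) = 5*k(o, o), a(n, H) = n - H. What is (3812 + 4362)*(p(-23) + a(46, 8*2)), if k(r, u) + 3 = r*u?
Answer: 21742840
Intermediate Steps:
k(r, u) = -3 + r*u
p(o) = -15 + 5*o² (p(o) = 5*(-3 + o*o) = 5*(-3 + o²) = -15 + 5*o²)
(3812 + 4362)*(p(-23) + a(46, 8*2)) = (3812 + 4362)*((-15 + 5*(-23)²) + (46 - 8*2)) = 8174*((-15 + 5*529) + (46 - 1*16)) = 8174*((-15 + 2645) + (46 - 16)) = 8174*(2630 + 30) = 8174*2660 = 21742840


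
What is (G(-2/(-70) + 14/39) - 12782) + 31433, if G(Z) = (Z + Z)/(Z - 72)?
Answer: 1823152843/97751 ≈ 18651.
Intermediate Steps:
G(Z) = 2*Z/(-72 + Z) (G(Z) = (2*Z)/(-72 + Z) = 2*Z/(-72 + Z))
(G(-2/(-70) + 14/39) - 12782) + 31433 = (2*(-2/(-70) + 14/39)/(-72 + (-2/(-70) + 14/39)) - 12782) + 31433 = (2*(-2*(-1/70) + 14*(1/39))/(-72 + (-2*(-1/70) + 14*(1/39))) - 12782) + 31433 = (2*(1/35 + 14/39)/(-72 + (1/35 + 14/39)) - 12782) + 31433 = (2*(529/1365)/(-72 + 529/1365) - 12782) + 31433 = (2*(529/1365)/(-97751/1365) - 12782) + 31433 = (2*(529/1365)*(-1365/97751) - 12782) + 31433 = (-1058/97751 - 12782) + 31433 = -1249454340/97751 + 31433 = 1823152843/97751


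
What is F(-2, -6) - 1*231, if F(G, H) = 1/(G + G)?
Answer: -925/4 ≈ -231.25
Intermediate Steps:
F(G, H) = 1/(2*G)
F(-2, -6) - 1*231 = (1/2)/(-2) - 1*231 = (1/2)*(-1/2) - 231 = -1/4 - 231 = -925/4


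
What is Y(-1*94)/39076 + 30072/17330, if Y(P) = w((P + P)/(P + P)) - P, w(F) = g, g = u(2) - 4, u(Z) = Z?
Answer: 147085979/84648385 ≈ 1.7376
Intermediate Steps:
g = -2 (g = 2 - 4 = -2)
w(F) = -2
Y(P) = -2 - P
Y(-1*94)/39076 + 30072/17330 = (-2 - (-1)*94)/39076 + 30072/17330 = (-2 - 1*(-94))*(1/39076) + 30072*(1/17330) = (-2 + 94)*(1/39076) + 15036/8665 = 92*(1/39076) + 15036/8665 = 23/9769 + 15036/8665 = 147085979/84648385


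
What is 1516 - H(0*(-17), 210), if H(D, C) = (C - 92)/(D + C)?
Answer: 159121/105 ≈ 1515.4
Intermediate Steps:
H(D, C) = (-92 + C)/(C + D)
1516 - H(0*(-17), 210) = 1516 - (-92 + 210)/(210 + 0*(-17)) = 1516 - 118/(210 + 0) = 1516 - 118/210 = 1516 - 1*59/105 = 1516 - 59/105 = 159121/105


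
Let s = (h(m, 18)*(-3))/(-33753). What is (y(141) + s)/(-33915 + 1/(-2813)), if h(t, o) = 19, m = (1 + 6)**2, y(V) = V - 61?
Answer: -2531978487/1073377982896 ≈ -0.0023589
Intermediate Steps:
y(V) = -61 + V
m = 49 (m = 7**2 = 49)
s = 19/11251 (s = (19*(-3))/(-33753) = -57*(-1/33753) = 19/11251 ≈ 0.0016887)
(y(141) + s)/(-33915 + 1/(-2813)) = ((-61 + 141) + 19/11251)/(-33915 + 1/(-2813)) = (80 + 19/11251)/(-33915 - 1/2813) = 900099/(11251*(-95402896/2813)) = (900099/11251)*(-2813/95402896) = -2531978487/1073377982896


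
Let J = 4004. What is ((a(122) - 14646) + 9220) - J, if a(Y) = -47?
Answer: -9477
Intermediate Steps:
((a(122) - 14646) + 9220) - J = ((-47 - 14646) + 9220) - 1*4004 = (-14693 + 9220) - 4004 = -5473 - 4004 = -9477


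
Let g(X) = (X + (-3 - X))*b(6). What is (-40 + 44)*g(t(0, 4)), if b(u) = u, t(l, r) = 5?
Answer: -72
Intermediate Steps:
g(X) = -18 (g(X) = (X + (-3 - X))*6 = -3*6 = -18)
(-40 + 44)*g(t(0, 4)) = (-40 + 44)*(-18) = 4*(-18) = -72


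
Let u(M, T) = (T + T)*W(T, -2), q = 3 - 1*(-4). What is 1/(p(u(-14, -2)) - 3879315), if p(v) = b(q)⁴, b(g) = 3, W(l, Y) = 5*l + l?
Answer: -1/3879234 ≈ -2.5778e-7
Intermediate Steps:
q = 7 (q = 3 + 4 = 7)
W(l, Y) = 6*l
u(M, T) = 12*T² (u(M, T) = (T + T)*(6*T) = (2*T)*(6*T) = 12*T²)
p(v) = 81 (p(v) = 3⁴ = 81)
1/(p(u(-14, -2)) - 3879315) = 1/(81 - 3879315) = 1/(-3879234) = -1/3879234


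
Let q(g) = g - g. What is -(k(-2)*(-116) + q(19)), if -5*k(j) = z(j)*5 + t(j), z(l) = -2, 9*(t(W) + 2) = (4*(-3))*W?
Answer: 3248/15 ≈ 216.53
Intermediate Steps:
t(W) = -2 - 4*W/3 (t(W) = -2 + ((4*(-3))*W)/9 = -2 + (-12*W)/9 = -2 - 4*W/3)
q(g) = 0
k(j) = 12/5 + 4*j/15 (k(j) = -(-2*5 + (-2 - 4*j/3))/5 = -(-10 + (-2 - 4*j/3))/5 = -(-12 - 4*j/3)/5 = 12/5 + 4*j/15)
-(k(-2)*(-116) + q(19)) = -((12/5 + (4/15)*(-2))*(-116) + 0) = -((12/5 - 8/15)*(-116) + 0) = -((28/15)*(-116) + 0) = -(-3248/15 + 0) = -1*(-3248/15) = 3248/15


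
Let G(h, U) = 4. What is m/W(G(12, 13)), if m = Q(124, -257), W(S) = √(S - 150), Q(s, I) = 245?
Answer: -245*I*√146/146 ≈ -20.276*I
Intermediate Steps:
W(S) = √(-150 + S)
m = 245
m/W(G(12, 13)) = 245/(√(-150 + 4)) = 245/(√(-146)) = 245/((I*√146)) = 245*(-I*√146/146) = -245*I*√146/146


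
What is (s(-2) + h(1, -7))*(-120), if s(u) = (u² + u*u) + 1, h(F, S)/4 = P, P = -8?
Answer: 2760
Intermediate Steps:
h(F, S) = -32 (h(F, S) = 4*(-8) = -32)
s(u) = 1 + 2*u² (s(u) = (u² + u²) + 1 = 2*u² + 1 = 1 + 2*u²)
(s(-2) + h(1, -7))*(-120) = ((1 + 2*(-2)²) - 32)*(-120) = ((1 + 2*4) - 32)*(-120) = ((1 + 8) - 32)*(-120) = (9 - 32)*(-120) = -23*(-120) = 2760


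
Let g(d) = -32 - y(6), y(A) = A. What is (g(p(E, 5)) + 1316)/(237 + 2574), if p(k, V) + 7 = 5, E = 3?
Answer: 426/937 ≈ 0.45464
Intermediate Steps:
p(k, V) = -2 (p(k, V) = -7 + 5 = -2)
g(d) = -38 (g(d) = -32 - 1*6 = -32 - 6 = -38)
(g(p(E, 5)) + 1316)/(237 + 2574) = (-38 + 1316)/(237 + 2574) = 1278/2811 = 1278*(1/2811) = 426/937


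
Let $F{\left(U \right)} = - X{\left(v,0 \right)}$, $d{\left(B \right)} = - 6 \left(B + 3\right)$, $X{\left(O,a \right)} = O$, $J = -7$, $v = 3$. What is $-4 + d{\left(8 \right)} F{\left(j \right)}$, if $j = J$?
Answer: $194$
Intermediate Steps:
$d{\left(B \right)} = -18 - 6 B$ ($d{\left(B \right)} = - 6 \left(3 + B\right) = -18 - 6 B$)
$j = -7$
$F{\left(U \right)} = -3$ ($F{\left(U \right)} = \left(-1\right) 3 = -3$)
$-4 + d{\left(8 \right)} F{\left(j \right)} = -4 + \left(-18 - 48\right) \left(-3\right) = -4 - -198 = -4 + 198 = 194$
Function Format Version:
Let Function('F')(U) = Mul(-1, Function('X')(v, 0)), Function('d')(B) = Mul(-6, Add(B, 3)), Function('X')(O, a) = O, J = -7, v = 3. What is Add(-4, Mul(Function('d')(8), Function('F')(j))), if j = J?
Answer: 194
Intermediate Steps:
Function('d')(B) = Add(-18, Mul(-6, B)) (Function('d')(B) = Mul(-6, Add(3, B)) = Add(-18, Mul(-6, B)))
j = -7
Function('F')(U) = -3 (Function('F')(U) = Mul(-1, 3) = -3)
Add(-4, Mul(Function('d')(8), Function('F')(j))) = Add(-4, Mul(Add(-18, Mul(-6, 8)), -3)) = Add(-4, Mul(Add(-18, -48), -3)) = Add(-4, Mul(-66, -3)) = Add(-4, 198) = 194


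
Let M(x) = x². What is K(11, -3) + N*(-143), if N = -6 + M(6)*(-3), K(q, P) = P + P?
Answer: 16296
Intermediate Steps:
K(q, P) = 2*P
N = -114 (N = -6 + 6²*(-3) = -6 + 36*(-3) = -6 - 108 = -114)
K(11, -3) + N*(-143) = 2*(-3) - 114*(-143) = -6 + 16302 = 16296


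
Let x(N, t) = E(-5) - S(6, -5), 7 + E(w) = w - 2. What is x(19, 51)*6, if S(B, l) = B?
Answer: -120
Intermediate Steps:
E(w) = -9 + w (E(w) = -7 + (w - 2) = -7 + (-2 + w) = -9 + w)
x(N, t) = -20 (x(N, t) = (-9 - 5) - 1*6 = -14 - 6 = -20)
x(19, 51)*6 = -20*6 = -120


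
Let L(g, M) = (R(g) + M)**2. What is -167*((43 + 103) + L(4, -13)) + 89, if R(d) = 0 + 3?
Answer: -40993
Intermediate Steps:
R(d) = 3
L(g, M) = (3 + M)**2
-167*((43 + 103) + L(4, -13)) + 89 = -167*((43 + 103) + (3 - 13)**2) + 89 = -167*(146 + (-10)**2) + 89 = -167*(146 + 100) + 89 = -167*246 + 89 = -41082 + 89 = -40993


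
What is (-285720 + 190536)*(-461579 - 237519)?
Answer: 66542944032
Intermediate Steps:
(-285720 + 190536)*(-461579 - 237519) = -95184*(-699098) = 66542944032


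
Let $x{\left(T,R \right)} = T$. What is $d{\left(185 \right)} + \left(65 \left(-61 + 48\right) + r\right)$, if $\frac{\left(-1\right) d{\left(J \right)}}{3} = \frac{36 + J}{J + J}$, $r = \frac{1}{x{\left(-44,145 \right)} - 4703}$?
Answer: $- \frac{1487297181}{1756390} \approx -846.79$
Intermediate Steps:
$r = - \frac{1}{4747}$ ($r = \frac{1}{-44 - 4703} = \frac{1}{-4747} = - \frac{1}{4747} \approx -0.00021066$)
$d{\left(J \right)} = - \frac{3 \left(36 + J\right)}{2 J}$ ($d{\left(J \right)} = - 3 \frac{36 + J}{J + J} = - 3 \frac{36 + J}{2 J} = - \frac{3 \left(36 + J\right)}{2 J}$)
$d{\left(185 \right)} + \left(65 \left(-61 + 48\right) + r\right) = \left(- \frac{3}{2} - \frac{54}{185}\right) + \left(65 \left(-61 + 48\right) - \frac{1}{4747}\right) = \left(- \frac{3}{2} - \frac{54}{185}\right) + \left(65 \left(-13\right) - \frac{1}{4747}\right) = \left(- \frac{3}{2} - \frac{54}{185}\right) - \frac{4011216}{4747} = - \frac{663}{370} - \frac{4011216}{4747} = - \frac{1487297181}{1756390}$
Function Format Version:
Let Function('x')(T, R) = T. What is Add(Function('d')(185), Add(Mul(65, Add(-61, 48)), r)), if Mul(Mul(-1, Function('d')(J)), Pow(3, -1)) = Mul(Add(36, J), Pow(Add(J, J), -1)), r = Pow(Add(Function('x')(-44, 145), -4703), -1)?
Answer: Rational(-1487297181, 1756390) ≈ -846.79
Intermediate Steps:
r = Rational(-1, 4747) (r = Pow(Add(-44, -4703), -1) = Pow(-4747, -1) = Rational(-1, 4747) ≈ -0.00021066)
Function('d')(J) = Mul(Rational(-3, 2), Pow(J, -1), Add(36, J)) (Function('d')(J) = Mul(-3, Mul(Add(36, J), Pow(Add(J, J), -1))) = Mul(-3, Mul(Add(36, J), Pow(Mul(2, J), -1))) = Mul(-3, Mul(Add(36, J), Mul(Rational(1, 2), Pow(J, -1)))) = Mul(-3, Mul(Rational(1, 2), Pow(J, -1), Add(36, J))) = Mul(Rational(-3, 2), Pow(J, -1), Add(36, J)))
Add(Function('d')(185), Add(Mul(65, Add(-61, 48)), r)) = Add(Add(Rational(-3, 2), Mul(-54, Pow(185, -1))), Add(Mul(65, Add(-61, 48)), Rational(-1, 4747))) = Add(Add(Rational(-3, 2), Mul(-54, Rational(1, 185))), Add(Mul(65, -13), Rational(-1, 4747))) = Add(Add(Rational(-3, 2), Rational(-54, 185)), Add(-845, Rational(-1, 4747))) = Add(Rational(-663, 370), Rational(-4011216, 4747)) = Rational(-1487297181, 1756390)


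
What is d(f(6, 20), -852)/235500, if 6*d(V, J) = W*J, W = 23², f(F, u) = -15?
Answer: -37559/117750 ≈ -0.31897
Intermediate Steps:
W = 529
d(V, J) = 529*J/6 (d(V, J) = (529*J)/6 = 529*J/6)
d(f(6, 20), -852)/235500 = ((529/6)*(-852))/235500 = -75118*1/235500 = -37559/117750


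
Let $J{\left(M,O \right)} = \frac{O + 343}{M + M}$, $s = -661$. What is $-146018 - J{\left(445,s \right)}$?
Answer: $- \frac{64977851}{445} \approx -1.4602 \cdot 10^{5}$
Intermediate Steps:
$J{\left(M,O \right)} = \frac{343 + O}{2 M}$
$-146018 - J{\left(445,s \right)} = -146018 - \frac{343 - 661}{2 \cdot 445} = -146018 - \frac{1}{2} \cdot \frac{1}{445} \left(-318\right) = -146018 - - \frac{159}{445} = -146018 + \frac{159}{445} = - \frac{64977851}{445}$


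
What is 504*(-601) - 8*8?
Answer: -302968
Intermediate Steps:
504*(-601) - 8*8 = -302904 - 64 = -302968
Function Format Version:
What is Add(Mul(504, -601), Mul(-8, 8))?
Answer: -302968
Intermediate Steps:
Add(Mul(504, -601), Mul(-8, 8)) = Add(-302904, -64) = -302968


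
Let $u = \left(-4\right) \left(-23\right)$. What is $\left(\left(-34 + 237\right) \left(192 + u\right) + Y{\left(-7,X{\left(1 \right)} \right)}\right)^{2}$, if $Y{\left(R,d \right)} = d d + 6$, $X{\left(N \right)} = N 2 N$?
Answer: $3324906244$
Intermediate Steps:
$X{\left(N \right)} = 2 N^{2}$ ($X{\left(N \right)} = 2 N N = 2 N^{2}$)
$u = 92$
$Y{\left(R,d \right)} = 6 + d^{2}$ ($Y{\left(R,d \right)} = d^{2} + 6 = 6 + d^{2}$)
$\left(\left(-34 + 237\right) \left(192 + u\right) + Y{\left(-7,X{\left(1 \right)} \right)}\right)^{2} = \left(\left(-34 + 237\right) \left(192 + 92\right) + \left(6 + \left(2 \cdot 1^{2}\right)^{2}\right)\right)^{2} = \left(203 \cdot 284 + \left(6 + \left(2 \cdot 1\right)^{2}\right)\right)^{2} = \left(57652 + \left(6 + 2^{2}\right)\right)^{2} = \left(57652 + \left(6 + 4\right)\right)^{2} = \left(57652 + 10\right)^{2} = 57662^{2} = 3324906244$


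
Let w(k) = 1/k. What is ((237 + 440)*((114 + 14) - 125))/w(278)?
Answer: 564618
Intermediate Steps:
((237 + 440)*((114 + 14) - 125))/w(278) = ((237 + 440)*((114 + 14) - 125))/(1/278) = (677*(128 - 125))/(1/278) = (677*3)*278 = 2031*278 = 564618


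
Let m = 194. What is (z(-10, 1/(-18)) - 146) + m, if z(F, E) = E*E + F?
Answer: 12313/324 ≈ 38.003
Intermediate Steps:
z(F, E) = F + E² (z(F, E) = E² + F = F + E²)
(z(-10, 1/(-18)) - 146) + m = ((-10 + (1/(-18))²) - 146) + 194 = ((-10 + (-1/18)²) - 146) + 194 = ((-10 + 1/324) - 146) + 194 = (-3239/324 - 146) + 194 = -50543/324 + 194 = 12313/324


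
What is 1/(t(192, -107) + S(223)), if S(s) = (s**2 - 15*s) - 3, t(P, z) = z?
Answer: 1/46274 ≈ 2.1610e-5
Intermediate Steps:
S(s) = -3 + s**2 - 15*s
1/(t(192, -107) + S(223)) = 1/(-107 + (-3 + 223**2 - 15*223)) = 1/(-107 + (-3 + 49729 - 3345)) = 1/(-107 + 46381) = 1/46274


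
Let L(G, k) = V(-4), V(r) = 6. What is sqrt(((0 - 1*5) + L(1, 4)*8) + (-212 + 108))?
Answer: I*sqrt(61) ≈ 7.8102*I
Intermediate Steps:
L(G, k) = 6
sqrt(((0 - 1*5) + L(1, 4)*8) + (-212 + 108)) = sqrt(((0 - 1*5) + 6*8) + (-212 + 108)) = sqrt(((0 - 5) + 48) - 104) = sqrt((-5 + 48) - 104) = sqrt(43 - 104) = sqrt(-61) = I*sqrt(61)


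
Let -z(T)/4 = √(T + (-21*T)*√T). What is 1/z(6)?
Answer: -√6/(24*√(1 - 21*√6)) ≈ 0.014371*I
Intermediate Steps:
z(T) = -4*√(T - 21*T^(3/2)) (z(T) = -4*√(T + (-21*T)*√T) = -4*√(T - 21*T^(3/2)))
1/z(6) = 1/(-4*√(6 - 126*√6)) = -1/(4*√(6 - 126*√6))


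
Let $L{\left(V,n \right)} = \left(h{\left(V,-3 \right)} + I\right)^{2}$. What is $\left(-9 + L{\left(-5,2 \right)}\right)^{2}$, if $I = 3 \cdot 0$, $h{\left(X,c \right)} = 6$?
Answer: $729$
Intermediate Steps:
$I = 0$
$L{\left(V,n \right)} = 36$ ($L{\left(V,n \right)} = \left(6 + 0\right)^{2} = 6^{2} = 36$)
$\left(-9 + L{\left(-5,2 \right)}\right)^{2} = \left(-9 + 36\right)^{2} = 27^{2} = 729$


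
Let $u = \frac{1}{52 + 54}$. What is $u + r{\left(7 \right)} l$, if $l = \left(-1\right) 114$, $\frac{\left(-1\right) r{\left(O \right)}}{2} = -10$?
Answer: $- \frac{241679}{106} \approx -2280.0$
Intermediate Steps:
$r{\left(O \right)} = 20$ ($r{\left(O \right)} = \left(-2\right) \left(-10\right) = 20$)
$l = -114$
$u = \frac{1}{106} \approx 0.009434$
$u + r{\left(7 \right)} l = \frac{1}{106} + 20 \left(-114\right) = \frac{1}{106} - 2280 = - \frac{241679}{106}$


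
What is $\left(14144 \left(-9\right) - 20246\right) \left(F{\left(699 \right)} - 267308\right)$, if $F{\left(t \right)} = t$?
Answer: $39336025078$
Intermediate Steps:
$\left(14144 \left(-9\right) - 20246\right) \left(F{\left(699 \right)} - 267308\right) = \left(14144 \left(-9\right) - 20246\right) \left(699 - 267308\right) = \left(-127296 - 20246\right) \left(-266609\right) = \left(-147542\right) \left(-266609\right) = 39336025078$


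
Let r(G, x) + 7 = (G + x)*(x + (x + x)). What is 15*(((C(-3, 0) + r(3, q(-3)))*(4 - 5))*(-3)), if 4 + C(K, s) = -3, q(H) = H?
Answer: -630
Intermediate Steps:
C(K, s) = -7 (C(K, s) = -4 - 3 = -7)
r(G, x) = -7 + 3*x*(G + x) (r(G, x) = -7 + (G + x)*(x + (x + x)) = -7 + (G + x)*(x + 2*x) = -7 + (G + x)*(3*x) = -7 + 3*x*(G + x))
15*(((C(-3, 0) + r(3, q(-3)))*(4 - 5))*(-3)) = 15*(((-7 + (-7 + 3*(-3)² + 3*3*(-3)))*(4 - 5))*(-3)) = 15*(((-7 + (-7 + 3*9 - 27))*(-1))*(-3)) = 15*(((-7 + (-7 + 27 - 27))*(-1))*(-3)) = 15*(((-7 - 7)*(-1))*(-3)) = 15*(-14*(-1)*(-3)) = 15*(14*(-3)) = 15*(-42) = -630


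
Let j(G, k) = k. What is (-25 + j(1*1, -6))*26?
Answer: -806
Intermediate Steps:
(-25 + j(1*1, -6))*26 = (-25 - 6)*26 = -31*26 = -806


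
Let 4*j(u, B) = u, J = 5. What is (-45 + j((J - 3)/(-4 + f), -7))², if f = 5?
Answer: 7921/4 ≈ 1980.3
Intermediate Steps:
j(u, B) = u/4
(-45 + j((J - 3)/(-4 + f), -7))² = (-45 + ((5 - 3)/(-4 + 5))/4)² = (-45 + (2/1)/4)² = (-45 + (2*1)/4)² = (-45 + (¼)*2)² = (-45 + ½)² = (-89/2)² = 7921/4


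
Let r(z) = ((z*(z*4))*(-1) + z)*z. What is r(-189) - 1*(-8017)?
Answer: 27048814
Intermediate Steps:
r(z) = z*(z - 4*z²) (r(z) = ((z*(4*z))*(-1) + z)*z = ((4*z²)*(-1) + z)*z = (-4*z² + z)*z = (z - 4*z²)*z = z*(z - 4*z²))
r(-189) - 1*(-8017) = (-189)²*(1 - 4*(-189)) - 1*(-8017) = 35721*(1 + 756) + 8017 = 35721*757 + 8017 = 27040797 + 8017 = 27048814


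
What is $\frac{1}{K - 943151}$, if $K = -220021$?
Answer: $- \frac{1}{1163172} \approx -8.5972 \cdot 10^{-7}$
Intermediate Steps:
$\frac{1}{K - 943151} = \frac{1}{-220021 - 943151} = \frac{1}{-1163172} = - \frac{1}{1163172}$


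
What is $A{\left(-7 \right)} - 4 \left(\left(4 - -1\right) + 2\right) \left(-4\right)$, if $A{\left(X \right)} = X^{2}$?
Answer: $161$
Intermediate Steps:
$A{\left(-7 \right)} - 4 \left(\left(4 - -1\right) + 2\right) \left(-4\right) = \left(-7\right)^{2} - 4 \left(\left(4 - -1\right) + 2\right) \left(-4\right) = 49 - 4 \left(\left(4 + 1\right) + 2\right) \left(-4\right) = 49 - 4 \left(5 + 2\right) \left(-4\right) = 49 - 4 \cdot 7 \left(-4\right) = 49 - -112 = 49 + 112 = 161$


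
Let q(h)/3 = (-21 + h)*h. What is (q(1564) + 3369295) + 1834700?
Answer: 12443751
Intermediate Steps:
q(h) = 3*h*(-21 + h) (q(h) = 3*((-21 + h)*h) = 3*(h*(-21 + h)) = 3*h*(-21 + h))
(q(1564) + 3369295) + 1834700 = (3*1564*(-21 + 1564) + 3369295) + 1834700 = (3*1564*1543 + 3369295) + 1834700 = (7239756 + 3369295) + 1834700 = 10609051 + 1834700 = 12443751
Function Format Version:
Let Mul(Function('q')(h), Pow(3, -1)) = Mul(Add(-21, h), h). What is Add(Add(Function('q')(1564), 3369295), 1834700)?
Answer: 12443751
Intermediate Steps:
Function('q')(h) = Mul(3, h, Add(-21, h)) (Function('q')(h) = Mul(3, Mul(Add(-21, h), h)) = Mul(3, Mul(h, Add(-21, h))) = Mul(3, h, Add(-21, h)))
Add(Add(Function('q')(1564), 3369295), 1834700) = Add(Add(Mul(3, 1564, Add(-21, 1564)), 3369295), 1834700) = Add(Add(Mul(3, 1564, 1543), 3369295), 1834700) = Add(Add(7239756, 3369295), 1834700) = Add(10609051, 1834700) = 12443751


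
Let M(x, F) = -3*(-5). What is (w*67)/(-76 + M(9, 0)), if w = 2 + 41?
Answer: -2881/61 ≈ -47.229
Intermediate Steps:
M(x, F) = 15
w = 43
(w*67)/(-76 + M(9, 0)) = (43*67)/(-76 + 15) = 2881/(-61) = 2881*(-1/61) = -2881/61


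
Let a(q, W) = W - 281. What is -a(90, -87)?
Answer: 368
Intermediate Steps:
a(q, W) = -281 + W
-a(90, -87) = -(-281 - 87) = -1*(-368) = 368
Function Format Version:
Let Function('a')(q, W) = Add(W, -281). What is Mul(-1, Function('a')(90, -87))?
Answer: 368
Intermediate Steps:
Function('a')(q, W) = Add(-281, W)
Mul(-1, Function('a')(90, -87)) = Mul(-1, Add(-281, -87)) = Mul(-1, -368) = 368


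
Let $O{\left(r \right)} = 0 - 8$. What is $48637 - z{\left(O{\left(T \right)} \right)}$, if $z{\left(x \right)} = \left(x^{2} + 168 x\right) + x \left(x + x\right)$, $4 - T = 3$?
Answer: $49789$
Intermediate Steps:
$T = 1$ ($T = 4 - 3 = 1$)
$O{\left(r \right)} = -8$ ($O{\left(r \right)} = 0 - 8 = -8$)
$z{\left(x \right)} = 3 x^{2} + 168 x$ ($z{\left(x \right)} = \left(x^{2} + 168 x\right) + x 2 x = \left(x^{2} + 168 x\right) + 2 x^{2} = 3 x^{2} + 168 x$)
$48637 - z{\left(O{\left(T \right)} \right)} = 48637 - 3 \left(-8\right) \left(56 - 8\right) = 48637 - 3 \left(-8\right) 48 = 48637 - -1152 = 48637 + 1152 = 49789$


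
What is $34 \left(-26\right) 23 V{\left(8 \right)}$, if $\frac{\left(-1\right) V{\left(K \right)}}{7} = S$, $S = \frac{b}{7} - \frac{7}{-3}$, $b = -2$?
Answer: $\frac{874276}{3} \approx 2.9143 \cdot 10^{5}$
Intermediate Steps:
$S = \frac{43}{21}$ ($S = - \frac{2}{7} - \frac{7}{-3} = \left(-2\right) \frac{1}{7} - - \frac{7}{3} = - \frac{2}{7} + \frac{7}{3} = \frac{43}{21} \approx 2.0476$)
$V{\left(K \right)} = - \frac{43}{3}$ ($V{\left(K \right)} = \left(-7\right) \frac{43}{21} = - \frac{43}{3}$)
$34 \left(-26\right) 23 V{\left(8 \right)} = 34 \left(-26\right) 23 \left(- \frac{43}{3}\right) = \left(-884\right) 23 \left(- \frac{43}{3}\right) = \left(-20332\right) \left(- \frac{43}{3}\right) = \frac{874276}{3}$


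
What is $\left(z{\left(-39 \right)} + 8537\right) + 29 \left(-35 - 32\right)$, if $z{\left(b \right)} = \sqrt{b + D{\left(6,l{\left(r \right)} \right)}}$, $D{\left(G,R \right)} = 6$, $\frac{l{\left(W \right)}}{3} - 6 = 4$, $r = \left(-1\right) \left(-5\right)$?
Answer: $6594 + i \sqrt{33} \approx 6594.0 + 5.7446 i$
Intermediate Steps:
$r = 5$
$l{\left(W \right)} = 30$ ($l{\left(W \right)} = 18 + 3 \cdot 4 = 18 + 12 = 30$)
$z{\left(b \right)} = \sqrt{6 + b}$ ($z{\left(b \right)} = \sqrt{b + 6} = \sqrt{6 + b}$)
$\left(z{\left(-39 \right)} + 8537\right) + 29 \left(-35 - 32\right) = \left(\sqrt{6 - 39} + 8537\right) + 29 \left(-35 - 32\right) = \left(\sqrt{-33} + 8537\right) + 29 \left(-67\right) = \left(i \sqrt{33} + 8537\right) - 1943 = \left(8537 + i \sqrt{33}\right) - 1943 = 6594 + i \sqrt{33}$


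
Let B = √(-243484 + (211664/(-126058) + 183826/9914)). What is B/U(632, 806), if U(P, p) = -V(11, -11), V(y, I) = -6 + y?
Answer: -I*√23766160200202692987847/1562173765 ≈ -98.685*I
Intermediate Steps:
U(P, p) = -5 (U(P, p) = -(-6 + 11) = -1*5 = -5)
B = I*√23766160200202692987847/312434753 (B = √(-243484 + (211664*(-1/126058) + 183826*(1/9914))) = √(-243484 + (-105832/63029 + 91913/4957)) = √(-243484 + 5268575253/312434753) = √(-76067594824199/312434753) = I*√23766160200202692987847/312434753 ≈ 493.42*I)
B/U(632, 806) = (I*√23766160200202692987847/312434753)/(-5) = (I*√23766160200202692987847/312434753)*(-⅕) = -I*√23766160200202692987847/1562173765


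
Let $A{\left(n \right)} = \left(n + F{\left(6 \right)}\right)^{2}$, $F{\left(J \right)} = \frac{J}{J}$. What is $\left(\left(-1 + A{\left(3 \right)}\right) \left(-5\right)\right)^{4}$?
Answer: $31640625$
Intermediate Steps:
$F{\left(J \right)} = 1$
$A{\left(n \right)} = \left(1 + n\right)^{2}$ ($A{\left(n \right)} = \left(n + 1\right)^{2} = \left(1 + n\right)^{2}$)
$\left(\left(-1 + A{\left(3 \right)}\right) \left(-5\right)\right)^{4} = \left(\left(-1 + \left(1 + 3\right)^{2}\right) \left(-5\right)\right)^{4} = \left(\left(-1 + 4^{2}\right) \left(-5\right)\right)^{4} = \left(\left(-1 + 16\right) \left(-5\right)\right)^{4} = \left(15 \left(-5\right)\right)^{4} = \left(-75\right)^{4} = 31640625$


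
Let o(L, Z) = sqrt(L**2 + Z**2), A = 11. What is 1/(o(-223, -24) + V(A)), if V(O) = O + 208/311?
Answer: -1128619/4852380264 + 96721*sqrt(50305)/4852380264 ≈ 0.0042381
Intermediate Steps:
V(O) = 208/311 + O (V(O) = O + 208*(1/311) = O + 208/311 = 208/311 + O)
1/(o(-223, -24) + V(A)) = 1/(sqrt((-223)**2 + (-24)**2) + (208/311 + 11)) = 1/(sqrt(49729 + 576) + 3629/311) = 1/(sqrt(50305) + 3629/311) = 1/(3629/311 + sqrt(50305))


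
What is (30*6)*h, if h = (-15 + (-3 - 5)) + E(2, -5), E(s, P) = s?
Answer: -3780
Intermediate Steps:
h = -21 (h = (-15 + (-3 - 5)) + 2 = (-15 - 8) + 2 = -23 + 2 = -21)
(30*6)*h = (30*6)*(-21) = 180*(-21) = -3780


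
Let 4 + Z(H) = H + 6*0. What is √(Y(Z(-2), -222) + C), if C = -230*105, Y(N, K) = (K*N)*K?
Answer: I*√319854 ≈ 565.56*I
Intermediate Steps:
Z(H) = -4 + H (Z(H) = -4 + (H + 6*0) = -4 + (H + 0) = -4 + H)
Y(N, K) = N*K²
C = -24150
√(Y(Z(-2), -222) + C) = √((-4 - 2)*(-222)² - 24150) = √(-6*49284 - 24150) = √(-295704 - 24150) = √(-319854) = I*√319854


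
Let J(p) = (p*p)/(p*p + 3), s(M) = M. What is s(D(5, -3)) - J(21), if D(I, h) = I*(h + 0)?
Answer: -2367/148 ≈ -15.993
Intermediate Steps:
D(I, h) = I*h
J(p) = p²/(3 + p²) (J(p) = p²/(p² + 3) = p²/(3 + p²))
s(D(5, -3)) - J(21) = 5*(-3) - 21²/(3 + 21²) = -15 - 441/(3 + 441) = -15 - 441/444 = -15 - 1*147/148 = -15 - 147/148 = -2367/148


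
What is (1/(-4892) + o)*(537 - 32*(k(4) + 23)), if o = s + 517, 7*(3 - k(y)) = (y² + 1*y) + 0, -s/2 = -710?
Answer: -13503019275/34244 ≈ -3.9432e+5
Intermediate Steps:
s = 1420 (s = -2*(-710) = 1420)
k(y) = 3 - y/7 - y²/7 (k(y) = 3 - ((y² + 1*y) + 0)/7 = 3 - ((y² + y) + 0)/7 = 3 - ((y + y²) + 0)/7 = 3 - (y + y²)/7 = 3 + (-y/7 - y²/7) = 3 - y/7 - y²/7)
o = 1937 (o = 1420 + 517 = 1937)
(1/(-4892) + o)*(537 - 32*(k(4) + 23)) = (1/(-4892) + 1937)*(537 - 32*((3 - ⅐*4 - ⅐*4²) + 23)) = (-1/4892 + 1937)*(537 - 32*((3 - 4/7 - ⅐*16) + 23)) = 9475803*(537 - 32*((3 - 4/7 - 16/7) + 23))/4892 = 9475803*(537 - 32*(⅐ + 23))/4892 = 9475803*(537 - 32*162/7)/4892 = 9475803*(537 - 5184/7)/4892 = (9475803/4892)*(-1425/7) = -13503019275/34244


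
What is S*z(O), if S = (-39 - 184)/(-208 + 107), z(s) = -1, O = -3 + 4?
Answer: -223/101 ≈ -2.2079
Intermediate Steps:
O = 1
S = 223/101 (S = -223/(-101) = -223*(-1/101) = 223/101 ≈ 2.2079)
S*z(O) = (223/101)*(-1) = -223/101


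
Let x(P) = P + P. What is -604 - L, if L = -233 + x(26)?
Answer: -423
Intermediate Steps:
x(P) = 2*P
L = -181 (L = -233 + 2*26 = -233 + 52 = -181)
-604 - L = -604 - 1*(-181) = -604 + 181 = -423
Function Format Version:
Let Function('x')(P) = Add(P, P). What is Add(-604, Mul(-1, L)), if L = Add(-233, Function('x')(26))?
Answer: -423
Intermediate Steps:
Function('x')(P) = Mul(2, P)
L = -181 (L = Add(-233, Mul(2, 26)) = Add(-233, 52) = -181)
Add(-604, Mul(-1, L)) = Add(-604, Mul(-1, -181)) = Add(-604, 181) = -423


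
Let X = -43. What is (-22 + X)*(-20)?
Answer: 1300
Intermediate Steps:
(-22 + X)*(-20) = (-22 - 43)*(-20) = -65*(-20) = 1300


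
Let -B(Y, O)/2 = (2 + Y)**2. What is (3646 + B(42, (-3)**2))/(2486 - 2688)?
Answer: 113/101 ≈ 1.1188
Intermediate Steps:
B(Y, O) = -2*(2 + Y)**2
(3646 + B(42, (-3)**2))/(2486 - 2688) = (3646 - 2*(2 + 42)**2)/(2486 - 2688) = (3646 - 2*44**2)/(-202) = (3646 - 2*1936)*(-1/202) = (3646 - 3872)*(-1/202) = -226*(-1/202) = 113/101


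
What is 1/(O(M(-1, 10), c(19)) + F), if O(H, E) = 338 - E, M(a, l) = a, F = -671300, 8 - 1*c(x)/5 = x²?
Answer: -1/669197 ≈ -1.4943e-6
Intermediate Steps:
c(x) = 40 - 5*x²
1/(O(M(-1, 10), c(19)) + F) = 1/((338 - (40 - 5*19²)) - 671300) = 1/((338 - (40 - 5*361)) - 671300) = 1/((338 - (40 - 1805)) - 671300) = 1/((338 - 1*(-1765)) - 671300) = 1/((338 + 1765) - 671300) = 1/(2103 - 671300) = 1/(-669197) = -1/669197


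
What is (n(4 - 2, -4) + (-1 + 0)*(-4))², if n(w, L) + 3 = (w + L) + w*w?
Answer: 9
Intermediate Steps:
n(w, L) = -3 + L + w + w² (n(w, L) = -3 + ((w + L) + w*w) = -3 + ((L + w) + w²) = -3 + (L + w + w²) = -3 + L + w + w²)
(n(4 - 2, -4) + (-1 + 0)*(-4))² = ((-3 - 4 + (4 - 2) + (4 - 2)²) + (-1 + 0)*(-4))² = ((-3 - 4 + 2 + 2²) - 1*(-4))² = ((-3 - 4 + 2 + 4) + 4)² = (-1 + 4)² = 3² = 9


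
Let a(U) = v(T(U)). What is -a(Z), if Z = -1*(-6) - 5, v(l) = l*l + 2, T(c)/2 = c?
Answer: -6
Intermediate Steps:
T(c) = 2*c
v(l) = 2 + l² (v(l) = l² + 2 = 2 + l²)
Z = 1 (Z = 6 - 5 = 1)
a(U) = 2 + 4*U² (a(U) = 2 + (2*U)² = 2 + 4*U²)
-a(Z) = -(2 + 4*1²) = -(2 + 4*1) = -(2 + 4) = -1*6 = -6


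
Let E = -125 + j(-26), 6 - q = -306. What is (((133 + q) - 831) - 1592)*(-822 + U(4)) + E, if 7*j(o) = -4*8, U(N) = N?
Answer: 11325121/7 ≈ 1.6179e+6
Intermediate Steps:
q = 312 (q = 6 - 1*(-306) = 6 + 306 = 312)
j(o) = -32/7 (j(o) = (-4*8)/7 = (⅐)*(-32) = -32/7)
E = -907/7 (E = -125 - 32/7 = -907/7 ≈ -129.57)
(((133 + q) - 831) - 1592)*(-822 + U(4)) + E = (((133 + 312) - 831) - 1592)*(-822 + 4) - 907/7 = ((445 - 831) - 1592)*(-818) - 907/7 = (-386 - 1592)*(-818) - 907/7 = -1978*(-818) - 907/7 = 1618004 - 907/7 = 11325121/7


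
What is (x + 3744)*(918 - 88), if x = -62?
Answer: 3056060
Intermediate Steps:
(x + 3744)*(918 - 88) = (-62 + 3744)*(918 - 88) = 3682*830 = 3056060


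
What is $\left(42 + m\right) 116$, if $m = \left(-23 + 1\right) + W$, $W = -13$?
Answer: $812$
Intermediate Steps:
$m = -35$ ($m = \left(-23 + 1\right) - 13 = -22 - 13 = -35$)
$\left(42 + m\right) 116 = \left(42 - 35\right) 116 = 7 \cdot 116 = 812$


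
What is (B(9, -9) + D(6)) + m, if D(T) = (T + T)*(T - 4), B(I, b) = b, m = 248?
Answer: 263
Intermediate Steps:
D(T) = 2*T*(-4 + T) (D(T) = (2*T)*(-4 + T) = 2*T*(-4 + T))
(B(9, -9) + D(6)) + m = (-9 + 2*6*(-4 + 6)) + 248 = (-9 + 2*6*2) + 248 = (-9 + 24) + 248 = 15 + 248 = 263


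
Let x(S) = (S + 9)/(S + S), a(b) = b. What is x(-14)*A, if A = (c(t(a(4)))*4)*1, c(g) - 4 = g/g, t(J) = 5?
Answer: 25/7 ≈ 3.5714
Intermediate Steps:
c(g) = 5 (c(g) = 4 + g/g = 4 + 1 = 5)
x(S) = (9 + S)/(2*S) (x(S) = (9 + S)/((2*S)) = (9 + S)*(1/(2*S)) = (9 + S)/(2*S))
A = 20 (A = (5*4)*1 = 20*1 = 20)
x(-14)*A = ((½)*(9 - 14)/(-14))*20 = ((½)*(-1/14)*(-5))*20 = (5/28)*20 = 25/7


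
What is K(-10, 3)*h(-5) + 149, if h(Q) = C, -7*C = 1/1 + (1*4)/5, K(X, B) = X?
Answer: 1061/7 ≈ 151.57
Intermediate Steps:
C = -9/35 (C = -(1/1 + (1*4)/5)/7 = -(1*1 + 4*(1/5))/7 = -(1 + 4/5)/7 = -1/7*9/5 = -9/35 ≈ -0.25714)
h(Q) = -9/35
K(-10, 3)*h(-5) + 149 = -10*(-9/35) + 149 = 18/7 + 149 = 1061/7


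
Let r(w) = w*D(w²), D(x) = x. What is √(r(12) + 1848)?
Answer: 2*√894 ≈ 59.800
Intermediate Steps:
r(w) = w³ (r(w) = w*w² = w³)
√(r(12) + 1848) = √(12³ + 1848) = √(1728 + 1848) = √3576 = 2*√894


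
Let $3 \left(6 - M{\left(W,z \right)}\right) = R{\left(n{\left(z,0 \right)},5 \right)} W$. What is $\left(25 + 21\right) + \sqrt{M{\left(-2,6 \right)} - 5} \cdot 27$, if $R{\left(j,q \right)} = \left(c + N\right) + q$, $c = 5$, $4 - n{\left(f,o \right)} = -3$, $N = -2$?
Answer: $46 + 9 \sqrt{57} \approx 113.95$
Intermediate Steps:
$n{\left(f,o \right)} = 7$ ($n{\left(f,o \right)} = 4 - -3 = 4 + 3 = 7$)
$R{\left(j,q \right)} = 3 + q$ ($R{\left(j,q \right)} = \left(5 - 2\right) + q = 3 + q$)
$M{\left(W,z \right)} = 6 - \frac{8 W}{3}$ ($M{\left(W,z \right)} = 6 - \frac{\left(3 + 5\right) W}{3} = 6 - \frac{8 W}{3}$)
$\left(25 + 21\right) + \sqrt{M{\left(-2,6 \right)} - 5} \cdot 27 = \left(25 + 21\right) + \sqrt{\left(6 - - \frac{16}{3}\right) - 5} \cdot 27 = 46 + \sqrt{\left(6 + \frac{16}{3}\right) - 5} \cdot 27 = 46 + \sqrt{\frac{34}{3} - 5} \cdot 27 = 46 + \sqrt{\frac{19}{3}} \cdot 27 = 46 + \frac{\sqrt{57}}{3} \cdot 27 = 46 + 9 \sqrt{57}$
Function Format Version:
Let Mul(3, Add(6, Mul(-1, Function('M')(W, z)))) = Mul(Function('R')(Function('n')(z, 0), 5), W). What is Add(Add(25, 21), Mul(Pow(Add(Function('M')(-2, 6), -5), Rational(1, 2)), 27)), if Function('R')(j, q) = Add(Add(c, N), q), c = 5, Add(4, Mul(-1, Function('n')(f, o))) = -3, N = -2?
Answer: Add(46, Mul(9, Pow(57, Rational(1, 2)))) ≈ 113.95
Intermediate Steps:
Function('n')(f, o) = 7 (Function('n')(f, o) = Add(4, Mul(-1, -3)) = Add(4, 3) = 7)
Function('R')(j, q) = Add(3, q) (Function('R')(j, q) = Add(Add(5, -2), q) = Add(3, q))
Function('M')(W, z) = Add(6, Mul(Rational(-8, 3), W)) (Function('M')(W, z) = Add(6, Mul(Rational(-1, 3), Mul(Add(3, 5), W))) = Add(6, Mul(Rational(-1, 3), Mul(8, W))) = Add(6, Mul(Rational(-8, 3), W)))
Add(Add(25, 21), Mul(Pow(Add(Function('M')(-2, 6), -5), Rational(1, 2)), 27)) = Add(Add(25, 21), Mul(Pow(Add(Add(6, Mul(Rational(-8, 3), -2)), -5), Rational(1, 2)), 27)) = Add(46, Mul(Pow(Add(Add(6, Rational(16, 3)), -5), Rational(1, 2)), 27)) = Add(46, Mul(Pow(Add(Rational(34, 3), -5), Rational(1, 2)), 27)) = Add(46, Mul(Pow(Rational(19, 3), Rational(1, 2)), 27)) = Add(46, Mul(Mul(Rational(1, 3), Pow(57, Rational(1, 2))), 27)) = Add(46, Mul(9, Pow(57, Rational(1, 2))))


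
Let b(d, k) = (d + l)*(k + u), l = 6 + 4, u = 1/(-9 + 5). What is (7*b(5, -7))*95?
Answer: -289275/4 ≈ -72319.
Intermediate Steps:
u = -¼ (u = 1/(-4) = -¼ ≈ -0.25000)
l = 10
b(d, k) = (10 + d)*(-¼ + k) (b(d, k) = (d + 10)*(k - ¼) = (10 + d)*(-¼ + k))
(7*b(5, -7))*95 = (7*(-5/2 + 10*(-7) - ¼*5 + 5*(-7)))*95 = (7*(-5/2 - 70 - 5/4 - 35))*95 = (7*(-435/4))*95 = -3045/4*95 = -289275/4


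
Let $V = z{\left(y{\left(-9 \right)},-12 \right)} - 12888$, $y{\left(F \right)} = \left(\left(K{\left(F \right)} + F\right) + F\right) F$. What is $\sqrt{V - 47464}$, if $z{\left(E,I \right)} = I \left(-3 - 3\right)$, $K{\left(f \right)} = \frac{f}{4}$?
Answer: $2 i \sqrt{15070} \approx 245.52 i$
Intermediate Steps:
$K{\left(f \right)} = \frac{f}{4}$ ($K{\left(f \right)} = f \frac{1}{4} = \frac{f}{4}$)
$y{\left(F \right)} = \frac{9 F^{2}}{4}$ ($y{\left(F \right)} = \left(\left(\frac{F}{4} + F\right) + F\right) F = \left(\frac{5 F}{4} + F\right) F = \frac{9 F}{4} F = \frac{9 F^{2}}{4}$)
$z{\left(E,I \right)} = - 6 I$ ($z{\left(E,I \right)} = I \left(-6\right) = - 6 I$)
$V = -12816$ ($V = \left(-6\right) \left(-12\right) - 12888 = 72 - 12888 = -12816$)
$\sqrt{V - 47464} = \sqrt{-12816 - 47464} = \sqrt{-60280} = 2 i \sqrt{15070}$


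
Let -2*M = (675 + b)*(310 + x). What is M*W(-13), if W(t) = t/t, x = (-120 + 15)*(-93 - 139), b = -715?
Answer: 493400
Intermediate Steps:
x = 24360 (x = -105*(-232) = 24360)
M = 493400 (M = -(675 - 715)*(310 + 24360)/2 = -(-20)*24670 = -½*(-986800) = 493400)
W(t) = 1
M*W(-13) = 493400*1 = 493400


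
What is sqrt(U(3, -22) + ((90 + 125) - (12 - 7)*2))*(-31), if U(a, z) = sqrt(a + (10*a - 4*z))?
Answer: -186*sqrt(6) ≈ -455.60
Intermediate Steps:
U(a, z) = sqrt(-4*z + 11*a) (U(a, z) = sqrt(a + (-4*z + 10*a)) = sqrt(-4*z + 11*a))
sqrt(U(3, -22) + ((90 + 125) - (12 - 7)*2))*(-31) = sqrt(sqrt(-4*(-22) + 11*3) + ((90 + 125) - (12 - 7)*2))*(-31) = sqrt(sqrt(88 + 33) + (215 - 5*2))*(-31) = sqrt(sqrt(121) + (215 - 1*10))*(-31) = sqrt(11 + (215 - 10))*(-31) = sqrt(11 + 205)*(-31) = sqrt(216)*(-31) = (6*sqrt(6))*(-31) = -186*sqrt(6)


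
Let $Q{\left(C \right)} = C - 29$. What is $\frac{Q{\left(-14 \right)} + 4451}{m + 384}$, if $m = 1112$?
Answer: $\frac{551}{187} \approx 2.9465$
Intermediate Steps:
$Q{\left(C \right)} = -29 + C$ ($Q{\left(C \right)} = C - 29 = -29 + C$)
$\frac{Q{\left(-14 \right)} + 4451}{m + 384} = \frac{\left(-29 - 14\right) + 4451}{1112 + 384} = \frac{-43 + 4451}{1496} = 4408 \cdot \frac{1}{1496} = \frac{551}{187}$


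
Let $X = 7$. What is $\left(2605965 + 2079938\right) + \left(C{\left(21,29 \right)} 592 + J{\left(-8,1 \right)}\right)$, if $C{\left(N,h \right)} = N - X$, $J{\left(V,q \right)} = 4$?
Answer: $4694195$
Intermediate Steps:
$C{\left(N,h \right)} = -7 + N$ ($C{\left(N,h \right)} = N - 7 = -7 + N$)
$\left(2605965 + 2079938\right) + \left(C{\left(21,29 \right)} 592 + J{\left(-8,1 \right)}\right) = \left(2605965 + 2079938\right) + \left(\left(-7 + 21\right) 592 + 4\right) = 4685903 + \left(14 \cdot 592 + 4\right) = 4685903 + \left(8288 + 4\right) = 4685903 + 8292 = 4694195$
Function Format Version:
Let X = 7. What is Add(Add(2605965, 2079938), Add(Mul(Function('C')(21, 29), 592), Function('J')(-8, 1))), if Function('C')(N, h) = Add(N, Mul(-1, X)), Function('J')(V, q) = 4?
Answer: 4694195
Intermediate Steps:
Function('C')(N, h) = Add(-7, N) (Function('C')(N, h) = Add(N, Mul(-1, 7)) = Add(N, -7) = Add(-7, N))
Add(Add(2605965, 2079938), Add(Mul(Function('C')(21, 29), 592), Function('J')(-8, 1))) = Add(Add(2605965, 2079938), Add(Mul(Add(-7, 21), 592), 4)) = Add(4685903, Add(Mul(14, 592), 4)) = Add(4685903, Add(8288, 4)) = Add(4685903, 8292) = 4694195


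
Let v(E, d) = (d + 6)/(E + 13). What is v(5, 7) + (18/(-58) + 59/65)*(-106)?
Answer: -2123903/33930 ≈ -62.597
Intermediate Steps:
v(E, d) = (6 + d)/(13 + E)
v(5, 7) + (18/(-58) + 59/65)*(-106) = (6 + 7)/(13 + 5) + (18/(-58) + 59/65)*(-106) = 13/18 + (18*(-1/58) + 59*(1/65))*(-106) = (1/18)*13 + (-9/29 + 59/65)*(-106) = 13/18 + (1126/1885)*(-106) = 13/18 - 119356/1885 = -2123903/33930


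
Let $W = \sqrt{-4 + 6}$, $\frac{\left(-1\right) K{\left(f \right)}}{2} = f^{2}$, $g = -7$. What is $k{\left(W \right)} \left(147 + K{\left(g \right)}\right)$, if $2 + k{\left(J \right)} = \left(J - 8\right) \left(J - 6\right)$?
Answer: $2352 - 686 \sqrt{2} \approx 1381.8$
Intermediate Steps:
$K{\left(f \right)} = - 2 f^{2}$
$W = \sqrt{2} \approx 1.4142$
$k{\left(J \right)} = -2 + \left(-8 + J\right) \left(-6 + J\right)$ ($k{\left(J \right)} = -2 + \left(J - 8\right) \left(J - 6\right) = -2 + \left(-8 + J\right) \left(-6 + J\right)$)
$k{\left(W \right)} \left(147 + K{\left(g \right)}\right) = \left(46 + \left(\sqrt{2}\right)^{2} - 14 \sqrt{2}\right) \left(147 - 2 \left(-7\right)^{2}\right) = \left(46 + 2 - 14 \sqrt{2}\right) \left(147 - 98\right) = \left(48 - 14 \sqrt{2}\right) \left(147 - 98\right) = \left(48 - 14 \sqrt{2}\right) 49 = 2352 - 686 \sqrt{2}$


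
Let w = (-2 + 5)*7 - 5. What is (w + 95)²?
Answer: 12321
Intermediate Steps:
w = 16 (w = 3*7 - 5 = 21 - 5 = 16)
(w + 95)² = (16 + 95)² = 111² = 12321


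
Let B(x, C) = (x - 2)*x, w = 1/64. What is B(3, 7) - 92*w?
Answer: 25/16 ≈ 1.5625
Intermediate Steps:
w = 1/64 ≈ 0.015625
B(x, C) = x*(-2 + x) (B(x, C) = (-2 + x)*x = x*(-2 + x))
B(3, 7) - 92*w = 3*(-2 + 3) - 92*1/64 = 3*1 - 23/16 = 3 - 23/16 = 25/16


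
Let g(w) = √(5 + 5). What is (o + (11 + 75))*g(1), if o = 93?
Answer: 179*√10 ≈ 566.05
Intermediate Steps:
g(w) = √10
(o + (11 + 75))*g(1) = (93 + (11 + 75))*√10 = (93 + 86)*√10 = 179*√10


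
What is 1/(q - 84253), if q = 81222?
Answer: -1/3031 ≈ -0.00032992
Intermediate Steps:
1/(q - 84253) = 1/(81222 - 84253) = 1/(-3031) = -1/3031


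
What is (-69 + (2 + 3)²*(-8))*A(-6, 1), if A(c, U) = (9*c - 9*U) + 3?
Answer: 16140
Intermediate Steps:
A(c, U) = 3 - 9*U + 9*c (A(c, U) = (-9*U + 9*c) + 3 = 3 - 9*U + 9*c)
(-69 + (2 + 3)²*(-8))*A(-6, 1) = (-69 + (2 + 3)²*(-8))*(3 - 9*1 + 9*(-6)) = (-69 + 5²*(-8))*(3 - 9 - 54) = (-69 + 25*(-8))*(-60) = (-69 - 200)*(-60) = -269*(-60) = 16140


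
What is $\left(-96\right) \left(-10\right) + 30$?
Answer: $990$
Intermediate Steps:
$\left(-96\right) \left(-10\right) + 30 = 960 + 30 = 990$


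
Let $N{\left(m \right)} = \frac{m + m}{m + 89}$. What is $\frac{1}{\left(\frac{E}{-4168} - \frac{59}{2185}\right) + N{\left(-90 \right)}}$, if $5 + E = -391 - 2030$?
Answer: $\frac{4553540}{822164649} \approx 0.0055385$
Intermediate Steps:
$E = -2426$ ($E = -5 - 2421 = -2426$)
$N{\left(m \right)} = \frac{2 m}{89 + m}$
$\frac{1}{\left(\frac{E}{-4168} - \frac{59}{2185}\right) + N{\left(-90 \right)}} = \frac{1}{\left(- \frac{2426}{-4168} - \frac{59}{2185}\right) + 2 \left(-90\right) \frac{1}{89 - 90}} = \frac{1}{\left(\left(-2426\right) \left(- \frac{1}{4168}\right) - \frac{59}{2185}\right) + 2 \left(-90\right) \frac{1}{-1}} = \frac{1}{\left(\frac{1213}{2084} - \frac{59}{2185}\right) + 2 \left(-90\right) \left(-1\right)} = \frac{1}{\frac{2527449}{4553540} + 180} = \frac{1}{\frac{822164649}{4553540}} = \frac{4553540}{822164649}$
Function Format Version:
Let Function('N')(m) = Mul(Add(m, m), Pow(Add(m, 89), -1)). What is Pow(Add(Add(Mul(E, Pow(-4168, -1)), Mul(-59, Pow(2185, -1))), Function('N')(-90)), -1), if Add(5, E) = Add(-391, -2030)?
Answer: Rational(4553540, 822164649) ≈ 0.0055385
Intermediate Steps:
E = -2426 (E = Add(-5, Add(-391, -2030)) = Add(-5, -2421) = -2426)
Function('N')(m) = Mul(2, m, Pow(Add(89, m), -1)) (Function('N')(m) = Mul(Mul(2, m), Pow(Add(89, m), -1)) = Mul(2, m, Pow(Add(89, m), -1)))
Pow(Add(Add(Mul(E, Pow(-4168, -1)), Mul(-59, Pow(2185, -1))), Function('N')(-90)), -1) = Pow(Add(Add(Mul(-2426, Pow(-4168, -1)), Mul(-59, Pow(2185, -1))), Mul(2, -90, Pow(Add(89, -90), -1))), -1) = Pow(Add(Add(Mul(-2426, Rational(-1, 4168)), Mul(-59, Rational(1, 2185))), Mul(2, -90, Pow(-1, -1))), -1) = Pow(Add(Add(Rational(1213, 2084), Rational(-59, 2185)), Mul(2, -90, -1)), -1) = Pow(Add(Rational(2527449, 4553540), 180), -1) = Pow(Rational(822164649, 4553540), -1) = Rational(4553540, 822164649)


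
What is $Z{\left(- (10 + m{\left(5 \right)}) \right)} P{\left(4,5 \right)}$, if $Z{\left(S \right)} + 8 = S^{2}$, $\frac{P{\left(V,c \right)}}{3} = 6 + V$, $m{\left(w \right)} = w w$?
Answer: $36510$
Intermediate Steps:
$m{\left(w \right)} = w^{2}$
$P{\left(V,c \right)} = 18 + 3 V$ ($P{\left(V,c \right)} = 3 \left(6 + V\right) = 18 + 3 V$)
$Z{\left(S \right)} = -8 + S^{2}$
$Z{\left(- (10 + m{\left(5 \right)}) \right)} P{\left(4,5 \right)} = \left(-8 + \left(- (10 + 5^{2})\right)^{2}\right) \left(18 + 3 \cdot 4\right) = \left(-8 + \left(- (10 + 25)\right)^{2}\right) \left(18 + 12\right) = \left(-8 + \left(\left(-1\right) 35\right)^{2}\right) 30 = \left(-8 + \left(-35\right)^{2}\right) 30 = \left(-8 + 1225\right) 30 = 1217 \cdot 30 = 36510$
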